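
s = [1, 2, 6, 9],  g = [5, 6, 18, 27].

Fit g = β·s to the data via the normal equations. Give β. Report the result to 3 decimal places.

MᵀM·[β]ᵀ = Mᵀg reads: 122·β = 368.
Hence β = 368 / 122 ≈ 3.01639.

β = 3.016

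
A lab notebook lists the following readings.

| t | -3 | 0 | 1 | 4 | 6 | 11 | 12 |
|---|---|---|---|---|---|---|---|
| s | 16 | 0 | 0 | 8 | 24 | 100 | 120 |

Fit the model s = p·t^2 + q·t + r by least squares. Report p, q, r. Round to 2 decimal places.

p = 1.01, q = -2.12, r = 0.50

The normal system XᵀX·[p, q, r]ᵀ = Xᵀs is [[37011, 3313, 327]; [3313, 327, 31]; [327, 31, 7]]·[p, q, r]ᵀ = [30516, 2668, 268]ᵀ.
Row-reducing yields p = 1141152/1130201, q = -2393580/1130201, r = 562592/1130201.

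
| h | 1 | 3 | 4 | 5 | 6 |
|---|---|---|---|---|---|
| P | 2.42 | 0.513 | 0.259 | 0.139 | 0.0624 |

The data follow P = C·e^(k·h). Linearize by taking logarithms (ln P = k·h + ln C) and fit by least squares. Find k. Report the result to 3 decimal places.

With ln Pᵢ as the transformed response and hᵢ as the regressor:
Σh = 19.0000, Σ(h)² = 87.0000, Σln P = -5.8821, Σh·ln P = -33.0339.
Normal system: [[87.0000, 19.0000]; [19.0000, 5]]·[k, ln C]ᵀ = [-33.0339, -5.8821]ᵀ.
Δ = 87.0000·5 − (19.0000)² = 74.0000; k = (-33.0339·5 − 19.0000·-5.8821)/74.0000 = -0.72175, ln C = (87.0000·-5.8821 − 19.0000·-33.0339)/74.0000 = 1.56623.

k = -0.722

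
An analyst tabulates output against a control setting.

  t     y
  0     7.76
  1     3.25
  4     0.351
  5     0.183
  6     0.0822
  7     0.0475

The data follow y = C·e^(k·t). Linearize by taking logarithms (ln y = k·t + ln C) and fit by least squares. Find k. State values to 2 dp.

k = -0.73

Taking logs, ln y = k·t + ln C, so regress ln y on t.
AᵀA = [[127.0000, 23.0000]; [23.0000, 6]], rhs = [-47.8213, -5.0632]ᵀ  (here Σt = 23.0000, Σ(t)² = 127.0000, Σln y = -5.0632, Σt·ln y = -47.8213).
Slope k = (n·Σt·ln y − Σt·Σln y)/(n·Σ(t)² − (Σt)²) = (6·-47.8213 − 23.0000·-5.0632)/233.0000 = -0.73165; ln C = (Σln y − k·Σt)/n = 1.96078.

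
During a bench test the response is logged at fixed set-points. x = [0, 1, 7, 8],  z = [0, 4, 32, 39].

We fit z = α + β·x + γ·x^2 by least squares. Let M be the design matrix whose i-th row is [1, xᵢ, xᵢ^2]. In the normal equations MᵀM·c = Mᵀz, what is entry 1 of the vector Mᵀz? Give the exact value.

75

Entry 1 ↔ basis 1, so (Mᵀz)_{1} = Σᵢ zᵢ = (1)·(0) + (1)·(4) + (1)·(32) + (1)·(39) = 75.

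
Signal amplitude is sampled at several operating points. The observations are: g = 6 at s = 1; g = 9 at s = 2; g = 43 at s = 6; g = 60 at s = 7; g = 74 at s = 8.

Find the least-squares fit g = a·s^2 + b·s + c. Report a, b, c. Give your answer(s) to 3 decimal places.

Normal-equation sums: Σs^2·s^2 = 7810, Σs^2·s = 1080, Σs^2 = 154, Σs·s = 154, Σs = 24, Σ1 = 5.
Right-hand side: Σs^2·g = 9266, Σs·g = 1294, Σg = 192.
Inverting the 3×3 Gram matrix, [a, b, c]ᵀ = [3949/3559, -527/3559, 17566/3559]ᵀ.

a = 1.110, b = -0.148, c = 4.936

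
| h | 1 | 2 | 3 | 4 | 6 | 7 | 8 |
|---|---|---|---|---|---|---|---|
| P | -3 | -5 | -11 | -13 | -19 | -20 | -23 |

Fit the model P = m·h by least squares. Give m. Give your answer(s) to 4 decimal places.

Entries of AᵀA: Σh·h = 179.
Right-hand side: Σh·P = -536.
m = (-536)/179 = -2.99441.

m = -2.9944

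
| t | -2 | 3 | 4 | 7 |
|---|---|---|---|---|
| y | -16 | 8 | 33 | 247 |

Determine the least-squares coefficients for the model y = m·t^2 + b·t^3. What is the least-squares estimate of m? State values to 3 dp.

The normal equations are: 2754·m + 18042·b = 12639;  18042·m + 122538·b = 87177.
Δ = 2754·122538 − 18042² = 11955888.
m = (12639·122538 − 18042·87177)/11955888 = -669157/332108; b = (2754·87177 − 18042·12639)/11955888 = 334795/332108.

m = -2.015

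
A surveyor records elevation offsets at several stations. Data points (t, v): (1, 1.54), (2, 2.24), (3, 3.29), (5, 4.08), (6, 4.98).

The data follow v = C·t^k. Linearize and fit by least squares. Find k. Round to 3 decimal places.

With ln vᵢ as the transformed response and ln tᵢ as the regressor:
Σln t = 5.1930, Σ(ln t)² = 7.4881, Σln v = 5.4407, Σln t·ln v = 7.0069.
Equations: 7.4881·k + 5.1930·ln C = 7.0069;  5.1930·k + 5·ln C = 5.4407.
Solving (det = 10.4737): k = 0.64746, ln C = 0.41568.

k = 0.647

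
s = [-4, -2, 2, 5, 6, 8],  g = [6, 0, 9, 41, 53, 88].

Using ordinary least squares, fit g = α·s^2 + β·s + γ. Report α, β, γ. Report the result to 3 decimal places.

Entries of AᵀA: Σs^2·s^2 = 6305, Σs^2·s = 789, Σs^2 = 149, Σs·s = 149, Σs = 15, Σ1 = 6.
And Σs^2·g = 8697, Σs·g = 1221, Σg = 197.
AᵀA·[α, β, γ]ᵀ = Aᵀg becomes [[6305, 789, 149]; [789, 149, 15]; [149, 15, 6]]·[α, β, γ]ᵀ = [8697, 1221, 197]ᵀ.
Solving the 3×3 system (Gaussian elimination) gives α = 90614/87725, β = 234681/87725, γ = 43354/87725.

α = 1.033, β = 2.675, γ = 0.494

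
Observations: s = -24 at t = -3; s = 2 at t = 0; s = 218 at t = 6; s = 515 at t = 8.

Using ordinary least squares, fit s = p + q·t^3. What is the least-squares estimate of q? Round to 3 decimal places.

The normal system AᵀA·[p, q]ᵀ = Aᵀs is [[4, 701]; [701, 309529]]·[p, q]ᵀ = [711, 311416]ᵀ.
det = 4·309529 − 701² = 746715.
p = (711·309529 − 701·311416)/746715 = 1772503/746715; q = (4·311416 − 701·711)/746715 = 747253/746715.

q = 1.001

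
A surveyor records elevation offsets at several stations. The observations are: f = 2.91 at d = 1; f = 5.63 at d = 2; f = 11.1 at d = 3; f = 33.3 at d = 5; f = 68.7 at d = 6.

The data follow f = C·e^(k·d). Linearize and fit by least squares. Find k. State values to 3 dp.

Let Y = ln f. Fitting Y = k·d + ln C by least squares:
Sums: Σd = 17.0000, Σ(d)² = 75.0000, Σln f = 12.9385, Σd·ln f = 54.6515.
Normal system: [[75.0000, 17.0000]; [17.0000, 5]]·[k, ln C]ᵀ = [54.6515, 12.9385]ᵀ.
Slope k = (n·Σd·ln f − Σd·Σln f)/(n·Σ(d)² − (Σd)²) = (5·54.6515 − 17.0000·12.9385)/86.0000 = 0.61980; ln C = (Σln f − k·Σd)/n = 0.48039.

k = 0.620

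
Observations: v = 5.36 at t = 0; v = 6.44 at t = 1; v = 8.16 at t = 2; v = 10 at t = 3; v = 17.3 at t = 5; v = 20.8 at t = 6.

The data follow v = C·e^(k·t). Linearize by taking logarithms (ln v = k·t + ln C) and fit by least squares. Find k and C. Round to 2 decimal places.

Taking logs, ln v = k·t + ln C, so regress ln v on t.
XᵀX = [[75.0000, 17.0000]; [17.0000, 6]], rhs = [45.4320, 13.8290]ᵀ  (here Σt = 17.0000, Σ(t)² = 75.0000, Σln v = 13.8290, Σt·ln v = 45.4320).
Solving (det = 161.0000): k = 0.23292, ln C = 1.64490, so C = exp(1.64490) = 5.18050.

k = 0.23, C = 5.18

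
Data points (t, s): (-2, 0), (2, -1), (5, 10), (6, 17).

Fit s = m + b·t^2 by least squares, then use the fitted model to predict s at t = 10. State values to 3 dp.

ŝ = 50.926

With design matrix A, AᵀA = [[4, 69]; [69, 1953]] and Aᵀs = [26, 858]ᵀ.
Eliminating b: 1953·(row 1) − 69·(row 2) gives 3051·m = 1953·26 − 69·858 = -8424, so m = -312/113.
Then b = (858 − 69·(-312/113))/1953 = 182/339.
At t = 10: ŝ = (-312/113)·(1) + (182/339)·(100) = 17264/339.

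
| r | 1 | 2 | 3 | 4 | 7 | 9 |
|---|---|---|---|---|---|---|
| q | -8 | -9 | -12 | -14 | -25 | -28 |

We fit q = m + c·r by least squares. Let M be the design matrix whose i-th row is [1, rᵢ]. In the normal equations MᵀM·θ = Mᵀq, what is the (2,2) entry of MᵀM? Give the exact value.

160

Row 2 ↔ basis r, column 2 ↔ basis r, so (MᵀM)_{2,2} = Σᵢ (r)·(r) = (1)·(1) + (2)·(2) + (3)·(3) + (4)·(4) + (7)·(7) + (9)·(9) = 160.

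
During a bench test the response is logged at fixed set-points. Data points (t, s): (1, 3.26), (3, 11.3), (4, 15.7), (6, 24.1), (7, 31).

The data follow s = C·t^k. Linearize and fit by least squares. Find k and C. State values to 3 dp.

k = 1.140, C = 3.242

Taking logs, ln s = k·ln t + ln C, so regress ln s on ln t.
AᵀA = [[10.1257, 6.2226]; [6.2226, 5]], rhs = [18.8653, 12.9764]ᵀ  (here Σln t = 6.2226, Σ(ln t)² = 10.1257, Σln s = 12.9764, Σln t·ln s = 18.8653).
Solving (det = 11.9082): k = 1.14038, ln C = 1.17606, so C = exp(1.17606) = 3.24156.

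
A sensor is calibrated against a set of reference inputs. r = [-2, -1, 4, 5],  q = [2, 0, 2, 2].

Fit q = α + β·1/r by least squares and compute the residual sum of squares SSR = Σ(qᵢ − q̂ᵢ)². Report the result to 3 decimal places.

SSR = 0.980

MᵀM·[α, β]ᵀ = Mᵀq reads: 4·α + (-21/20)·β = 6;  (-21/20)·α + (541/400)·β = -1/10.
Determinant 4·(541/400) − (-21/20)² = 1723/400.
α = (6·(541/400) − (-21/20)·(-1/10))/(1723/400) = 3204/1723; β = (4·(-1/10) − (-21/20)·6)/(1723/400) = 2360/1723.
Residuals: 1422/1723, -844/1723, -348/1723, -230/1723; SSR = 1688/1723.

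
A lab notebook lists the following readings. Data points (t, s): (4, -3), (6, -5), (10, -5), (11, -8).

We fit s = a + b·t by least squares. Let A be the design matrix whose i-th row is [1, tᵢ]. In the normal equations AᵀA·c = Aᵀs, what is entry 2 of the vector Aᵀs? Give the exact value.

-180

Entry 2 ↔ basis t, so (Aᵀs)_{2} = Σᵢ (t)·sᵢ = (4)·(-3) + (6)·(-5) + (10)·(-5) + (11)·(-8) = -180.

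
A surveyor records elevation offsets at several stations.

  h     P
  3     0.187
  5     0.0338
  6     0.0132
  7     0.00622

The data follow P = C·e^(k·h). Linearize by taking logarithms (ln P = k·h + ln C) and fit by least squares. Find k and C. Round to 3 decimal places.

k = -0.859, C = 2.440

With ln Pᵢ as the transformed response and hᵢ as the regressor:
AᵀA = [[119.0000, 21.0000]; [21.0000, 4]], rhs = [-83.4915, -14.4715]ᵀ  (here Σh = 21.0000, Σ(h)² = 119.0000, Σln P = -14.4715, Σh·ln P = -83.4915).
Solving (det = 35.0000): k = -0.85901, ln C = 0.89194, so C = exp(0.89194) = 2.43987.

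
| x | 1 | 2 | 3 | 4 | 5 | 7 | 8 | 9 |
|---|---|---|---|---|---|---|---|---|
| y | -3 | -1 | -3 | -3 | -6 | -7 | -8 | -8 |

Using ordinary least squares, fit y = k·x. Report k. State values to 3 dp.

k = -0.968

MᵀM·[k]ᵀ = Mᵀy reads: 249·k = -241.
k = (-241)/249 = -0.967871.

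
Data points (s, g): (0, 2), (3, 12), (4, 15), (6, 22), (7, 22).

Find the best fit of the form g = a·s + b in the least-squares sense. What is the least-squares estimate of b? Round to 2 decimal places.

b = 2.60

Entries of AᵀA: Σs·s = 110, Σs = 20, Σ1 = 5.
And Σs·g = 382, Σg = 73.
So AᵀA·[a, b]ᵀ = Aᵀg: [[110, 20]; [20, 5]]·[a, b]ᵀ = [382, 73]ᵀ.
Eliminating b: 5·(row 1) − 20·(row 2) gives 150·a = 5·382 − 20·73 = 450, so a = 3.
Then b = (73 − 20·3)/5 = 13/5.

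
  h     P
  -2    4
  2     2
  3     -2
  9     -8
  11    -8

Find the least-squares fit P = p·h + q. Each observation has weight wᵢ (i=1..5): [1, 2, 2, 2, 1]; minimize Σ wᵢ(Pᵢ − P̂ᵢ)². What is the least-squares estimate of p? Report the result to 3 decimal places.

With design matrix X, XᵀWX = [[313, 37]; [37, 8]] and XᵀWP = [-244, -20]ᵀ.
Δ = 313·8 − 37² = 1135.
p = ((-244)·8 − 37·(-20))/1135 = -1212/1135; q = (313·(-20) − 37·(-244))/1135 = 2768/1135.

p = -1.068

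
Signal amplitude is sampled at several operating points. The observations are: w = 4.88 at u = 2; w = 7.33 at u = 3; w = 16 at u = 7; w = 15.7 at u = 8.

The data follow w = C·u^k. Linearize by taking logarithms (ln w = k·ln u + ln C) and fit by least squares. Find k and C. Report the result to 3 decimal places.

Linearized form: ln w = k·ln u + ln C. From the 4 transformed points,
Over the data: Σln u = 5.8171, Σ(ln u)² = 9.7980, Σln w = 9.1034, Σln u·ln w = 14.4084.
Normal system: [[9.7980, 5.8171]; [5.8171, 4]]·[k, ln C]ᵀ = [14.4084, 9.1034]ᵀ.
Slope k = (n·Σln u·ln w − Σln u·Σln w)/(n·Σ(ln u)² − (Σln u)²) = (4·14.4084 − 5.8171·9.1034)/5.3534 = 0.87391; ln C = (Σln w − k·Σln u)/n = 1.00493, so C = exp(1.00493) = 2.73171.

k = 0.874, C = 2.732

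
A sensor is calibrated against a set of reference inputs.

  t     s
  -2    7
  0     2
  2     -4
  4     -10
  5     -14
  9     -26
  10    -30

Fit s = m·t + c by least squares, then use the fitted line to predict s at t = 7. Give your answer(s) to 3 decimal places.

ŝ = -20.019

Normal-equation sums: Σt·t = 230, Σt = 28, Σ1 = 7.
For Xᵀs: Σt·s = -666, Σs = -75.
Normal equations: [[230, 28]; [28, 7]]·[m, c]ᵀ = [-666, -75]ᵀ.
Δ = 230·7 − 28² = 826.
m = ((-666)·7 − 28·(-75))/826 = -183/59; c = (230·(-75) − 28·(-666))/826 = 699/413.
At t = 7: ŝ = (-183/59)·(7) + (699/413)·(1) = -8268/413.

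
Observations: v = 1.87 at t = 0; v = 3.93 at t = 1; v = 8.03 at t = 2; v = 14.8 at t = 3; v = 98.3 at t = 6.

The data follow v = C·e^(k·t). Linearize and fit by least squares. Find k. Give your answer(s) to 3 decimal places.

k = 0.655

Taking logs, ln v = k·t + ln C, so regress ln v on t.
Σt = 12.0000, Σ(t)² = 50.0000, Σln v = 11.3604, Σt·ln v = 41.1470.
Equations: 50.0000·k + 12.0000·ln C = 41.1470;  12.0000·k + 5·ln C = 11.3604.
Δ = 50.0000·5 − (12.0000)² = 106.0000; k = (41.1470·5 − 12.0000·11.3604)/106.0000 = 0.65481, ln C = (50.0000·11.3604 − 12.0000·41.1470)/106.0000 = 0.70053.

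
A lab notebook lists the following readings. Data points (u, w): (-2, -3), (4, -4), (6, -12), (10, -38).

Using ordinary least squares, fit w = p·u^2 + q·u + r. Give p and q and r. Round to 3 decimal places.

The normal equations are: 11568·p + 1272·q + 156·r = -4308;  1272·p + 156·q + 18·r = -462;  156·p + 18·q + 4·r = -57.
Solving the 3×3 system (Gaussian elimination) gives p = -109/240, q = 427/600, r = 13/50.

p = -0.454, q = 0.712, r = 0.260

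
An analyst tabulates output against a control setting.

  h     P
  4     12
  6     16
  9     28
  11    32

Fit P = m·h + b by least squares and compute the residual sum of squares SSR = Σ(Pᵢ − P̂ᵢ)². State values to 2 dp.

Normal-equation sums: Σh·h = 254, Σh = 30, Σ1 = 4.
For XᵀP: Σh·P = 748, ΣP = 88.
Determinant 254·4 − 30² = 116.
m = (748·4 − 30·88)/116 = 88/29; b = (254·88 − 30·748)/116 = -22/29.
Residuals: 18/29, -42/29, 42/29, -18/29; SSR = 144/29.

SSR = 4.97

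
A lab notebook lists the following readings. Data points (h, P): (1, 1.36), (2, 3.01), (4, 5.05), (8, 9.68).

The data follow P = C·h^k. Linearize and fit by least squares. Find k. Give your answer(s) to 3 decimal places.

k = 0.924

Taking logs, ln P = k·ln h + ln C, so regress ln P on ln h.
AᵀA = [[6.7263, 4.1589]; [4.1589, 4]], rhs = [7.7292, 5.2989]ᵀ  (here Σln h = 4.1589, Σ(ln h)² = 6.7263, Σln P = 5.2989, Σln h·ln P = 7.7292).
Slope k = (n·Σln h·ln P − Σln h·Σln P)/(n·Σ(ln h)² − (Σln h)²) = (4·7.7292 − 4.1589·5.2989)/9.6091 = 0.92407; ln C = (Σln P − k·Σln h)/n = 0.36394.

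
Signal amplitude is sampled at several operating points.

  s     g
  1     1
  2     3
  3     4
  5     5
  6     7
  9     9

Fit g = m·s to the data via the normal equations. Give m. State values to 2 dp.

Entries of XᵀX: Σs·s = 156.
For Xᵀg: Σs·g = 167.
XᵀX·[m]ᵀ = Xᵀg becomes [[156]]·[m]ᵀ = [167]ᵀ.
Hence m = 167 / 156 ≈ 1.07051.

m = 1.07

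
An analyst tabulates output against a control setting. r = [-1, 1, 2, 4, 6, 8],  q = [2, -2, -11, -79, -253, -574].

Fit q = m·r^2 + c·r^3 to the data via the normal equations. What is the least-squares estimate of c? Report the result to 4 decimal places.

From the data, Σr^2·r^2 = 5666, Σr^2·r^3 = 41600, Σr^3·r^3 = 312962.
And Σr^2·q = -47152, Σr^3·q = -353684.
Normal equations: [[5666, 41600]; [41600, 312962]]·[m, c]ᵀ = [-47152, -353684]ᵀ.
Eliminating c: 312962·(row 1) − 41600·(row 2) gives 42682692·m = 312962·(-47152) − 41600·(-353684) = -43529824, so m = -837112/820821.
Then c = ((-353684) − 41600·(-837112/820821))/312962 = -10612586/10670673.

c = -0.9946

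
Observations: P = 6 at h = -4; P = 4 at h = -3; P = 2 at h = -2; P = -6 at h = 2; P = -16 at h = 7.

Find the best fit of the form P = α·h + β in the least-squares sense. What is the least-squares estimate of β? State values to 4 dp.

β = -2.0000

Entries of MᵀM: Σh·h = 82, Σh = 0, Σ1 = 5.
And Σh·P = -164, ΣP = -10.
MᵀM·[α, β]ᵀ = MᵀP becomes [[82, 0]; [0, 5]]·[α, β]ᵀ = [-164, -10]ᵀ.
Determinant 82·5 − 0² = 410.
α = ((-164)·5 − 0·(-10))/410 = -2; β = (82·(-10) − 0·(-164))/410 = -2.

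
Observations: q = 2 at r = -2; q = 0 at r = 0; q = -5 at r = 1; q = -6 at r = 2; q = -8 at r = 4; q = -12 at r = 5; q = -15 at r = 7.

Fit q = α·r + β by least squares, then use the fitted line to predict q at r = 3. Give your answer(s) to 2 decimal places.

q̂ = -7.39

From the data, Σr·r = 99, Σr = 17, Σ1 = 7.
And Σr·q = -218, Σq = -44.
So XᵀX·[α, β]ᵀ = Xᵀq: [[99, 17]; [17, 7]]·[α, β]ᵀ = [-218, -44]ᵀ.
det = 99·7 − 17² = 404.
α = ((-218)·7 − 17·(-44))/404 = -389/202; β = (99·(-44) − 17·(-218))/404 = -325/202.
At r = 3: q̂ = (-389/202)·(3) + (-325/202)·(1) = -746/101.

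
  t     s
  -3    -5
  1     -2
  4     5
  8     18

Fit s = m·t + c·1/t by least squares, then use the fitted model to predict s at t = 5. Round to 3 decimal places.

Setting ∂/∂m … = 0 gives: 90·m + 4·c = 177;  4·m + (685/576)·c = 19/6.
det = 90·(685/576) − 4² = 2913/32.
m = (177·(685/576) − 4·(19/6))/(2913/32) = 12661/5826; c = (90·(19/6) − 4·177)/(2913/32) = -4512/971.
At t = 5: ŝ = (12661/5826)·(5) + (-4512/971)·(1/5) = 289453/29130.

ŝ = 9.937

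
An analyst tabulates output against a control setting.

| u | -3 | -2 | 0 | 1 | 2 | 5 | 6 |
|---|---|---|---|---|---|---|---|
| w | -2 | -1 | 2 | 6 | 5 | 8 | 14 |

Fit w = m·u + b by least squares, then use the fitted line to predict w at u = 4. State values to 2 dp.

Sums needed: Σu·u = 79, Σu = 9, Σ1 = 7.
For Xᵀw: Σu·w = 148, Σw = 32.
So XᵀX·[m, b]ᵀ = Xᵀw: [[79, 9]; [9, 7]]·[m, b]ᵀ = [148, 32]ᵀ.
det = 79·7 − 9² = 472.
m = (148·7 − 9·32)/472 = 187/118; b = (79·32 − 9·148)/472 = 299/118.
At u = 4: ŵ = (187/118)·(4) + (299/118)·(1) = 1047/118.

ŵ = 8.87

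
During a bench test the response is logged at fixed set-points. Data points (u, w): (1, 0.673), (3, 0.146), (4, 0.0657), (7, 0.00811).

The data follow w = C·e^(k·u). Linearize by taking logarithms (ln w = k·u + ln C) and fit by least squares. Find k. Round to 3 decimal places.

k = -0.736

Linearized form: ln w = k·u + ln C. From the 4 transformed points,
Σu = 15.0000, Σ(u)² = 75.0000, Σln w = -9.8575, Σu·ln w = -50.7617.
Equations: 75.0000·k + 15.0000·ln C = -50.7617;  15.0000·k + 4·ln C = -9.8575.
Δ = 75.0000·4 − (15.0000)² = 75.0000; k = (-50.7617·4 − 15.0000·-9.8575)/75.0000 = -0.73580, ln C = (75.0000·-9.8575 − 15.0000·-50.7617)/75.0000 = 0.29486.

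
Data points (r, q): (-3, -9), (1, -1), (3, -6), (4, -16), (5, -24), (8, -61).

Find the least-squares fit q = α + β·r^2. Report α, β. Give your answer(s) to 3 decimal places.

α = 0.370, β = -0.961

Setting ∂/∂α … = 0 gives: 6·α + 124·β = -117;  124·α + 5140·β = -4896.
Eliminating β: 5140·(row 1) − 124·(row 2) gives 15464·α = 5140·(-117) − 124·(-4896) = 5724, so α = 1431/3866.
Then β = ((-4896) − 124·(1431/3866))/5140 = -3717/3866.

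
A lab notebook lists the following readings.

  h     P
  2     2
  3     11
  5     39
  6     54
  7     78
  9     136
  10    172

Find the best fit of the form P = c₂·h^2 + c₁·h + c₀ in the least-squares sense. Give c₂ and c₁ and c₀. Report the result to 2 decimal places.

Entries of AᵀA: Σh^2·h^2 = 20980, Σh^2·h = 2448, Σh^2 = 304, Σh·h = 304, Σh = 42, Σ1 = 7.
And Σh^2·P = 35064, Σh·P = 4046, ΣP = 492.
Inverting the 3×3 Gram matrix, [c₂, c₁, c₀]ᵀ = [332/169, -857/338, 31/169]ᵀ.

c₂ = 1.96, c₁ = -2.54, c₀ = 0.18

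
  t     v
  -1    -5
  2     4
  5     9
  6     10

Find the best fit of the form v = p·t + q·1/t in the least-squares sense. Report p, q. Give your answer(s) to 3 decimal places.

Sums needed: Σt·t = 66, Σt·1/t = 4, Σ1/t·1/t = 593/450.
Moment sums: Σt·v = 118, Σ1/t·v = 157/15.
Δ = 66·(593/450) − 4² = 5323/75.
p = (118·(593/450) − 4·(157/15))/(5323/75) = 25567/15969; q = (66·(157/15) − 4·118)/(5323/75) = 16410/5323.

p = 1.601, q = 3.083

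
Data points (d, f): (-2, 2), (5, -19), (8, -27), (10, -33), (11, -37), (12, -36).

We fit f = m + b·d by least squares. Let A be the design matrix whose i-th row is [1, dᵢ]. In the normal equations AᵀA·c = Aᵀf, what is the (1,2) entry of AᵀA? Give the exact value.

44

Row 1 ↔ basis 1, column 2 ↔ basis d, so (AᵀA)_{1,2} = Σᵢ d = (1)·(-2) + (1)·(5) + (1)·(8) + (1)·(10) + (1)·(11) + (1)·(12) = 44.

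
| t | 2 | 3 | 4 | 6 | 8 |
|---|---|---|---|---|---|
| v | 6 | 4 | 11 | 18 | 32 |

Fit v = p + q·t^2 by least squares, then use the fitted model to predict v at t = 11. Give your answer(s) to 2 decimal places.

Entries of XᵀX: Σ1 = 5, Σt^2 = 129, Σt^2·t^2 = 5745.
And Σv = 71, Σt^2·v = 2932.
So XᵀX·[p, q]ᵀ = Xᵀv: [[5, 129]; [129, 5745]]·[p, q]ᵀ = [71, 2932]ᵀ.
Δ = 5·5745 − 129² = 12084.
p = (71·5745 − 129·2932)/12084 = 9889/4028; q = (5·2932 − 129·71)/12084 = 5501/12084.
At t = 11: v̂ = (9889/4028)·(1) + (5501/12084)·(121) = 173822/3021.

v̂ = 57.54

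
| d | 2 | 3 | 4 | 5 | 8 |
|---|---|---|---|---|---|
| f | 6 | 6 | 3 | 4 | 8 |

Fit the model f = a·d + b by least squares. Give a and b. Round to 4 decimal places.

The normal system AᵀA·[a, b]ᵀ = Aᵀf is [[118, 22]; [22, 5]]·[a, b]ᵀ = [126, 27]ᵀ.
Determinant 118·5 − 22² = 106.
a = (126·5 − 22·27)/106 = 18/53; b = (118·27 − 22·126)/106 = 207/53.

a = 0.3396, b = 3.9057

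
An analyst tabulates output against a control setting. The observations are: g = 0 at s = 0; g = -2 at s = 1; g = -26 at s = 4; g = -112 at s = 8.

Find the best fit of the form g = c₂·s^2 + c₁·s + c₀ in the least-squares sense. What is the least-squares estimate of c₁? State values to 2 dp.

The normal equations are: 4353·c₂ + 577·c₁ + 81·c₀ = -7586;  577·c₂ + 81·c₁ + 13·c₀ = -1002;  81·c₂ + 13·c₁ + 4·c₀ = -140.
Row-reducing yields c₂ = -312/167, c₁ = 844/835, c₀ = -378/835.

c₁ = 1.01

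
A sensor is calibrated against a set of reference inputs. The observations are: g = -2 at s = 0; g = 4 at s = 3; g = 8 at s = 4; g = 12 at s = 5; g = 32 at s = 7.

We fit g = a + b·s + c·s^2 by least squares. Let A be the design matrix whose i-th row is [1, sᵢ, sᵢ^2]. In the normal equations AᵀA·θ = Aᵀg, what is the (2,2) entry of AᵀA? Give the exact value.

99

Row 2 ↔ basis s, column 2 ↔ basis s, so (AᵀA)_{2,2} = Σᵢ (s)·(s) = (0)·(0) + (3)·(3) + (4)·(4) + (5)·(5) + (7)·(7) = 99.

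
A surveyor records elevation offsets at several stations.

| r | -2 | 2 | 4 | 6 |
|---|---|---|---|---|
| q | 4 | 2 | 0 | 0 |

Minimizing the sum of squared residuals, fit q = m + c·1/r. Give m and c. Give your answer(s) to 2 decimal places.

m = 1.81, c = -2.97

Entries of AᵀA: Σ1 = 4, Σ1/r = 5/12, Σ1/r·1/r = 85/144.
Right-hand side: Σq = 6, Σ1/r·q = -1.
So AᵀA·[m, c]ᵀ = Aᵀq: [[4, 5/12]; [5/12, 85/144]]·[m, c]ᵀ = [6, -1]ᵀ.
Δ = 4·(85/144) − (5/12)² = 35/16.
m = (6·(85/144) − (5/12)·(-1))/(35/16) = 38/21; c = (4·(-1) − (5/12)·6)/(35/16) = -104/35.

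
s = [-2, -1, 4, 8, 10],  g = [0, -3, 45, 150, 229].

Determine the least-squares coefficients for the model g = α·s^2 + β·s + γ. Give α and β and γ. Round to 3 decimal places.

Compute the Gram sums: Σs^2·s^2 = 14369, Σs^2·s = 1567, Σs^2 = 185, Σs·s = 185, Σs = 19, Σ1 = 5.
And Σs^2·g = 33217, Σs·g = 3673, Σg = 421.
Solving the 3×3 system (Gaussian elimination) gives α = 2298/1183, β = 24847/7098, γ = -989/1014.

α = 1.943, β = 3.501, γ = -0.975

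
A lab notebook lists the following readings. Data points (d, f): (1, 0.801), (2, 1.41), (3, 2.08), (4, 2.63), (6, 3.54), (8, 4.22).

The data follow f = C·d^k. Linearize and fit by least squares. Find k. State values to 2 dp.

k = 0.81

Linearized form: ln f = k·ln d + ln C. From the 6 transformed points,
AᵀA = [[11.1437, 7.0493]; [7.0493, 6]], rhs = [7.6423, 4.5250]ᵀ  (here Σln d = 7.0493, Σ(ln d)² = 11.1437, Σln f = 4.5250, Σln d·ln f = 7.6423).
Δ = 11.1437·6 − (7.0493)² = 17.1702; k = (7.6423·6 − 7.0493·4.5250)/17.1702 = 0.81281, ln C = (11.1437·4.5250 − 7.0493·7.6423)/17.1702 = -0.20078.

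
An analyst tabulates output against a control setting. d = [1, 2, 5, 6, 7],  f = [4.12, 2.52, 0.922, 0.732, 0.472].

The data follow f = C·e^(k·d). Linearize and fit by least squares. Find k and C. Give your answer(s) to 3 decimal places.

k = -0.347, C = 5.450

With ln fᵢ as the transformed response and dᵢ as the regressor:
Σd = 21.0000, Σ(d)² = 115.0000, Σln f = 1.1962, Σd·ln f = -4.2690.
Equations: 115.0000·k + 21.0000·ln C = -4.2690;  21.0000·k + 5·ln C = 1.1962.
Solving (det = 134.0000): k = -0.34675, ln C = 1.69556, so C = exp(1.69556) = 5.44972.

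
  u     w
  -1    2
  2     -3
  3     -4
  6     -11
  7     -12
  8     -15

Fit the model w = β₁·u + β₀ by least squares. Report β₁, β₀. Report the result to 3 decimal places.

β₁ = -1.884, β₀ = 0.683

Compute the Gram sums: Σu·u = 163, Σu = 25, Σ1 = 6.
Moment sums: Σu·w = -290, Σw = -43.
Determinant 163·6 − 25² = 353.
β₁ = ((-290)·6 − 25·(-43))/353 = -665/353; β₀ = (163·(-43) − 25·(-290))/353 = 241/353.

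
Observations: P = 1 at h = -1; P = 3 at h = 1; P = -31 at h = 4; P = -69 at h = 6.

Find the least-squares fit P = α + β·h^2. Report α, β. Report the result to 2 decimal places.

The normal equations are: 4·α + 54·β = -96;  54·α + 1554·β = -2976.
(Σ1 = 4, Σh^2 = 54, Σh^2·h^2 = 1554, ΣP = -96, Σh^2·P = -2976.)
Determinant 4·1554 − 54² = 3300.
α = ((-96)·1554 − 54·(-2976))/3300 = 192/55; β = (4·(-2976) − 54·(-96))/3300 = -112/55.

α = 3.49, β = -2.04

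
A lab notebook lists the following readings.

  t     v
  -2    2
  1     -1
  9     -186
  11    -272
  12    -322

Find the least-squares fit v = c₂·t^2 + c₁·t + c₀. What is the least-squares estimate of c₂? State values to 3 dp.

c₂ = -2.014

The normal equations are: 41955·c₂ + 3781·c₁ + 351·c₀ = -94339;  3781·c₂ + 351·c₁ + 31·c₀ = -8535;  351·c₂ + 31·c₁ + 5·c₀ = -779.
Row-reducing yields c₂ = -438529/217759, c₁ = -649177/217759, c₀ = 882781/217759.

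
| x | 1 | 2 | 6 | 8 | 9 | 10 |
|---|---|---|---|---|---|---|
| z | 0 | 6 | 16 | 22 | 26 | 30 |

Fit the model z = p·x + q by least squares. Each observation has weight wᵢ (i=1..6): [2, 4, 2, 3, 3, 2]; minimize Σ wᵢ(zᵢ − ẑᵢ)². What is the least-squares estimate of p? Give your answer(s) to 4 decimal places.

From the data, Σwᵢ·x·x = 725, Σwᵢ·x = 93, Σwᵢ·1 = 16.
Right-hand side: Σwᵢ·x·z = 2070, Σwᵢ·z = 260.
So AᵀWA·[p, q]ᵀ = AᵀWz: [[725, 93]; [93, 16]]·[p, q]ᵀ = [2070, 260]ᵀ.
det = 725·16 − 93² = 2951.
p = (2070·16 − 93·260)/2951 = 8940/2951; q = (725·260 − 93·2070)/2951 = -4010/2951.

p = 3.0295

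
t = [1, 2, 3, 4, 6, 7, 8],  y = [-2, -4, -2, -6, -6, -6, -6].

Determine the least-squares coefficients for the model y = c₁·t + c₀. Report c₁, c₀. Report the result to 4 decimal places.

Entries of XᵀX: Σt·t = 179, Σt = 31, Σ1 = 7.
Moment sums: Σt·y = -166, Σy = -32.
So XᵀX·[c₁, c₀]ᵀ = Xᵀy: [[179, 31]; [31, 7]]·[c₁, c₀]ᵀ = [-166, -32]ᵀ.
Δ = 179·7 − 31² = 292.
c₁ = ((-166)·7 − 31·(-32))/292 = -85/146; c₀ = (179·(-32) − 31·(-166))/292 = -291/146.

c₁ = -0.5822, c₀ = -1.9932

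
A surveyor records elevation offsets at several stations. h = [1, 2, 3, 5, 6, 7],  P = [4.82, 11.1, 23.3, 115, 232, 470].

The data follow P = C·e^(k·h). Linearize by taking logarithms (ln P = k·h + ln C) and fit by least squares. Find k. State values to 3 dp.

With ln Pᵢ as the transformed response and hᵢ as the regressor:
AᵀA = [[124.0000, 24.0000]; [24.0000, 6]], rhs = [115.3062, 23.4726]ᵀ  (here Σh = 24.0000, Σ(h)² = 124.0000, Σln P = 23.4726, Σh·ln P = 115.3062).
Δ = 124.0000·6 − (24.0000)² = 168.0000; k = (115.3062·6 − 24.0000·23.4726)/168.0000 = 0.76485, ln C = (124.0000·23.4726 − 24.0000·115.3062)/168.0000 = 0.85268.

k = 0.765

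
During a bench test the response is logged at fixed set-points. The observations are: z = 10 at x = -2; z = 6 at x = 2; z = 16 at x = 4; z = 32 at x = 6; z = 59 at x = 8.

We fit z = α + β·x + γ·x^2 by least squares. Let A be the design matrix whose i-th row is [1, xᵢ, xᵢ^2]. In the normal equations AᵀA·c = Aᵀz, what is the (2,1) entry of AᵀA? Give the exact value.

Row 2 ↔ basis x, column 1 ↔ basis 1, so (AᵀA)_{2,1} = Σᵢ x = (-2)·(1) + (2)·(1) + (4)·(1) + (6)·(1) + (8)·(1) = 18.

18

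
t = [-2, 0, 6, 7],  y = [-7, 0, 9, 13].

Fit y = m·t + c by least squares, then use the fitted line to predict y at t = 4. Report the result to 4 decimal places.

The normal equations are: 89·m + 11·c = 159;  11·m + 4·c = 15.
Δ = 89·4 − 11² = 235.
m = (159·4 − 11·15)/235 = 471/235; c = (89·15 − 11·159)/235 = -414/235.
At t = 4: ŷ = (471/235)·(4) + (-414/235)·(1) = 294/47.

ŷ = 6.2553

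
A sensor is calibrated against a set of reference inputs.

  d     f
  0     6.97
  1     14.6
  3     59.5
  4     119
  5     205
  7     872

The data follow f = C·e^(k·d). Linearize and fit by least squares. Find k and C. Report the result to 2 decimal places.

k = 0.68, C = 7.27

Let Y = ln f. Fitting Y = k·d + ln C by least squares:
XᵀX = [[100.0000, 20.0000]; [20.0000, 6]], rhs = [108.0660, 25.5815]ᵀ  (here Σd = 20.0000, Σ(d)² = 100.0000, Σln f = 25.5815, Σd·ln f = 108.0660).
Slope k = (n·Σd·ln f − Σd·Σln f)/(n·Σ(d)² − (Σd)²) = (6·108.0660 − 20.0000·25.5815)/200.0000 = 0.68383; ln C = (Σln f − k·Σd)/n = 1.98417, so C = exp(1.98417) = 7.27298.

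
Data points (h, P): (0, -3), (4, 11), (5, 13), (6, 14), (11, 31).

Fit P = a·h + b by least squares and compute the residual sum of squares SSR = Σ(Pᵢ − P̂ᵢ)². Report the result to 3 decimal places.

The normal system XᵀX·[a, b]ᵀ = XᵀP is [[198, 26]; [26, 5]]·[a, b]ᵀ = [534, 66]ᵀ.
det = 198·5 − 26² = 314.
a = (534·5 − 26·66)/314 = 477/157; b = (198·66 − 26·534)/314 = -408/157.
Residuals: -63/157, 227/157, 64/157, -256/157, 28/157; SSR = 802/157.

SSR = 5.108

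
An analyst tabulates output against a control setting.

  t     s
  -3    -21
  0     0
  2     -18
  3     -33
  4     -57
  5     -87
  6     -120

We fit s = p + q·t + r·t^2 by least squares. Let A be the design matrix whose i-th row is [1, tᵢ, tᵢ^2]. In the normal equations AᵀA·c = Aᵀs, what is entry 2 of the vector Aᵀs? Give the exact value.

-1455

Entry 2 ↔ basis t, so (Aᵀs)_{2} = Σᵢ (t)·sᵢ = (-3)·(-21) + (0)·(0) + (2)·(-18) + (3)·(-33) + (4)·(-57) + (5)·(-87) + (6)·(-120) = -1455.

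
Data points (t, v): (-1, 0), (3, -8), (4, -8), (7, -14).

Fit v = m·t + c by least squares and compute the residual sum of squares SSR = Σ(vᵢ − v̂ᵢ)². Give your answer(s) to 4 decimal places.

From the data, Σt·t = 75, Σt = 13, Σ1 = 4.
For Aᵀv: Σt·v = -154, Σv = -30.
AᵀA·[m, c]ᵀ = Aᵀv becomes [[75, 13]; [13, 4]]·[m, c]ᵀ = [-154, -30]ᵀ.
det = 75·4 − 13² = 131.
m = ((-154)·4 − 13·(-30))/131 = -226/131; c = (75·(-30) − 13·(-154))/131 = -248/131.
Residuals: 22/131, -122/131, 104/131, -4/131; SSR = 200/131.

SSR = 1.5267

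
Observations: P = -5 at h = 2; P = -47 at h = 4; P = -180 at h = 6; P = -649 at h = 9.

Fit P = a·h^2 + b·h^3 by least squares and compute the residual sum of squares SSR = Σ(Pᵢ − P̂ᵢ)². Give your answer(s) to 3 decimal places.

MᵀM·[a, b]ᵀ = MᵀP reads: 8129·a + 67881·b = -59821;  67881·a + 582257·b = -515049.
(Σh^2·h^2 = 8129, Σh^2·h^3 = 67881, Σh^3·h^3 = 582257, Σh^2·P = -59821, Σh^3·P = -515049.)
Determinant 8129·582257 − 67881² = 125336992.
a = ((-59821)·582257 − 67881·(-515049))/125336992 = 32711293/31334248; b = (8129·(-515049) − 67881·(-59821))/125336992 = -2866455/2848568.
Residuals: -8817093/7833562, 2736747/3916781, -1768527/7833562, 70120/3916781; SSR = 14150347/7833562.

SSR = 1.806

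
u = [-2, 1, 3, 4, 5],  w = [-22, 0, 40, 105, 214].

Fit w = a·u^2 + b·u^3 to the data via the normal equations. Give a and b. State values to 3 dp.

Entries of MᵀM: Σu^2·u^2 = 979, Σu^2·u^3 = 4361, Σu^3·u^3 = 20515.
Right-hand side: Σu^2·w = 7302, Σu^3·w = 34726.
Normal equations: [[979, 4361]; [4361, 20515]]·[a, b]ᵀ = [7302, 34726]ᵀ.
det = 979·20515 − 4361² = 1065864.
a = (7302·20515 − 4361·34726)/1065864 = -409889/266466; b = (979·34726 − 4361·7302)/1065864 = 6047/2994.

a = -1.538, b = 2.020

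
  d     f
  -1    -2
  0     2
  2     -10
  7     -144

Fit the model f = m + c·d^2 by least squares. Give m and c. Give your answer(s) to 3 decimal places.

Sums needed: Σ1 = 4, Σd^2 = 54, Σd^2·d^2 = 2418.
And Σf = -154, Σd^2·f = -7098.
So MᵀM·[m, c]ᵀ = Mᵀf: [[4, 54]; [54, 2418]]·[m, c]ᵀ = [-154, -7098]ᵀ.
det = 4·2418 − 54² = 6756.
m = ((-154)·2418 − 54·(-7098))/6756 = 910/563; c = (4·(-7098) − 54·(-154))/6756 = -1673/563.

m = 1.616, c = -2.972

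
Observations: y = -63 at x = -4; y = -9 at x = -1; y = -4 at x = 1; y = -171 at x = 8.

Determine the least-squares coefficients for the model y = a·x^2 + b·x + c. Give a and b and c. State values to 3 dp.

From the data, Σx^2·x^2 = 4354, Σx^2·x = 448, Σx^2 = 82, Σx·x = 82, Σx = 4, Σ1 = 4.
For Mᵀy: Σx^2·y = -11965, Σx·y = -1111, Σy = -247.
Inverting the 3×3 Gram matrix, [a, b, c]ᵀ = [-24677/8282, 24053/8282, -14794/4141]ᵀ.

a = -2.980, b = 2.904, c = -3.573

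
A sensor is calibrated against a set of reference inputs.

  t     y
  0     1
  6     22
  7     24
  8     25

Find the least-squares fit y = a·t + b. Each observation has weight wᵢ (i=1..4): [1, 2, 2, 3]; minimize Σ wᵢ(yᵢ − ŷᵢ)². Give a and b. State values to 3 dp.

a = 3.030, b = 2.061

With design matrix A, AᵀWA = [[362, 50]; [50, 8]] and AᵀWy = [1200, 168]ᵀ.
det = 362·8 − 50² = 396.
a = (1200·8 − 50·168)/396 = 100/33; b = (362·168 − 50·1200)/396 = 68/33.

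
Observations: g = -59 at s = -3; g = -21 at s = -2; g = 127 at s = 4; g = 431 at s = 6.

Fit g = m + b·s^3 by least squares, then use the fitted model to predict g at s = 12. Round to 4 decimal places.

ĝ = 3481.7381

XᵀX·[m, b]ᵀ = Xᵀg reads: 4·m + 245·b = 478;  245·m + 51545·b = 102985.
det = 4·51545 − 245² = 146155.
m = (478·51545 − 245·102985)/146155 = -118563/29231; b = (4·102985 − 245·478)/146155 = 58966/29231.
At s = 12: ĝ = (-118563/29231)·(1) + (58966/29231)·(1728) = 101774685/29231.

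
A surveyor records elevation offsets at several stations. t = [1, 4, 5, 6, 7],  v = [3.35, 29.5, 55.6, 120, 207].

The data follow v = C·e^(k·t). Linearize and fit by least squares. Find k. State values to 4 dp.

k = 0.6946

Let Y = ln v. Fitting Y = k·t + ln C by least squares:
XᵀX = [[127.0000, 23.0000]; [23.0000, 5]], rhs = [100.8914, 18.7317]ᵀ  (here Σt = 23.0000, Σ(t)² = 127.0000, Σln v = 18.7317, Σt·ln v = 100.8914).
Δ = 127.0000·5 − (23.0000)² = 106.0000; k = (100.8914·5 − 23.0000·18.7317)/106.0000 = 0.69459, ln C = (127.0000·18.7317 − 23.0000·100.8914)/106.0000 = 0.55122.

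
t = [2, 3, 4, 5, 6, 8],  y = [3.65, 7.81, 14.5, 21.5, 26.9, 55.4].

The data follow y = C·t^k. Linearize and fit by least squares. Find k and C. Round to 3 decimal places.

Let Y = ln y. Fitting Y = k·ln t + ln C by least squares:
Sums: Σln t = 8.6587, Σ(ln t)² = 13.7340, Σln y = 16.3990, Σln t·ln y = 26.0473.
Normal system: [[13.7340, 8.6587]; [8.6587, 6]]·[k, ln C]ᵀ = [26.0473, 16.3990]ᵀ.
Slope k = (n·Σln t·ln y − Σln t·Σln y)/(n·Σ(ln t)² − (Σln t)²) = (6·26.0473 − 8.6587·16.3990)/7.4309 = 1.92299; ln C = (Σln y − k·Σln t)/n = -0.04192, so C = exp(-0.04192) = 0.95895.

k = 1.923, C = 0.959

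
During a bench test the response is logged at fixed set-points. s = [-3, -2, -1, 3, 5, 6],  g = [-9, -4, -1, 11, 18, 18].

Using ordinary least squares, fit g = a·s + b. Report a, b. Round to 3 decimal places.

From the data, Σs·s = 84, Σs = 8, Σ1 = 6.
And Σs·g = 267, Σg = 33.
Normal equations: [[84, 8]; [8, 6]]·[a, b]ᵀ = [267, 33]ᵀ.
Determinant 84·6 − 8² = 440.
a = (267·6 − 8·33)/440 = 669/220; b = (84·33 − 8·267)/440 = 159/110.

a = 3.041, b = 1.445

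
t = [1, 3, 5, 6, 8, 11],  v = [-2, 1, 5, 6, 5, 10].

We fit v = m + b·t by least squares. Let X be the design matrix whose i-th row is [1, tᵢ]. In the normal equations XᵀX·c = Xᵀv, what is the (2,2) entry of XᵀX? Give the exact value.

256

Row 2 ↔ basis t, column 2 ↔ basis t, so (XᵀX)_{2,2} = Σᵢ (t)·(t) = (1)·(1) + (3)·(3) + (5)·(5) + (6)·(6) + (8)·(8) + (11)·(11) = 256.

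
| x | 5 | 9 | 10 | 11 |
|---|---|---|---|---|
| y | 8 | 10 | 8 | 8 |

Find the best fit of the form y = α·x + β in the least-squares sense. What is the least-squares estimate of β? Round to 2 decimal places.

Setting ∂/∂α … = 0 gives: 327·α + 35·β = 298;  35·α + 4·β = 34.
(Σx·x = 327, Σx = 35, Σ1 = 4, Σx·y = 298, Σy = 34.)
Eliminating β: 4·(row 1) − 35·(row 2) gives 83·α = 4·298 − 35·34 = 2, so α = 2/83.
Then β = (34 − 35·(2/83))/4 = 688/83.

β = 8.29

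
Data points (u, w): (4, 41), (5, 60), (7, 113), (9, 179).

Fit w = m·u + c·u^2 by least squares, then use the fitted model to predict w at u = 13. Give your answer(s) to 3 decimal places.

MᵀM·[m, c]ᵀ = Mᵀw reads: 171·m + 1261·c = 2866;  1261·m + 9843·c = 22192.
(Σu·u = 171, Σu·u^2 = 1261, Σu^2·u^2 = 9843, Σu·w = 2866, Σu^2·w = 22192.)
Eliminating c: 9843·(row 1) − 1261·(row 2) gives 93032·m = 9843·2866 − 1261·22192 = 225926, so m = 112963/46516.
Then c = (22192 − 1261·(112963/46516))/9843 = 90403/46516.
At u = 13: ŵ = (112963/46516)·(13) + (90403/46516)·(169) = 8373313/23258.

ŵ = 360.019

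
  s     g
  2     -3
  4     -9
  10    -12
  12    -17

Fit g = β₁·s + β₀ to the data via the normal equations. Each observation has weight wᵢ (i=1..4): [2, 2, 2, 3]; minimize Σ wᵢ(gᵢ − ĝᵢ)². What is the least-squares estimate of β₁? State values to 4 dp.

β₁ = -1.1882

With design matrix M, MᵀWM = [[672, 68]; [68, 9]] and MᵀWg = [-936, -99]ᵀ.
Δ = 672·9 − 68² = 1424.
β₁ = ((-936)·9 − 68·(-99))/1424 = -423/356; β₀ = (672·(-99) − 68·(-936))/1424 = -180/89.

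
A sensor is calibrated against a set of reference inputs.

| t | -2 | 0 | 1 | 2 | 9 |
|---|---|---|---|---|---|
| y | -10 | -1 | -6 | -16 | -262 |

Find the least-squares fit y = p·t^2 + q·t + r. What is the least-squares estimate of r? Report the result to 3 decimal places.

r = -1.004

Setting ∂/∂p … = 0 gives: 6594·p + 730·q + 90·r = -21332;  730·p + 90·q + 10·r = -2376;  90·p + 10·q + 5·r = -295.
(Σt^2·t^2 = 6594, Σt^2·t = 730, Σt^2 = 90, Σt·t = 90, Σt = 10, Σ1 = 5, Σt^2·y = -21332, Σt·y = -2376, Σy = -295.)
Inverting the 3×3 Gram matrix, [p, q, r]ᵀ = [-3481/1142, -8933/5710, -2867/2855]ᵀ.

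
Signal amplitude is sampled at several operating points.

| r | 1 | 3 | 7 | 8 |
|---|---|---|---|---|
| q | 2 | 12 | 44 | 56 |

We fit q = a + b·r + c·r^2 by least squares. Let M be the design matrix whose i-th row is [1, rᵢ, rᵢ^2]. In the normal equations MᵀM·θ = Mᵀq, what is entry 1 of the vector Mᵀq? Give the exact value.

Entry 1 ↔ basis 1, so (Mᵀq)_{1} = Σᵢ qᵢ = (1)·(2) + (1)·(12) + (1)·(44) + (1)·(56) = 114.

114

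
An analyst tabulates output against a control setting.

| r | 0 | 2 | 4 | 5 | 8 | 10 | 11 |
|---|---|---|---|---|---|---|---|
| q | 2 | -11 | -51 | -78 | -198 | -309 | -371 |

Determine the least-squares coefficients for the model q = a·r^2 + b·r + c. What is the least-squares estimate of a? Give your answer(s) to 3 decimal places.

a = -2.978

Compute the Gram sums: Σr^2·r^2 = 29634, Σr^2·r = 3040, Σr^2 = 330, Σr·r = 330, Σr = 40, Σ1 = 7.
For Mᵀq: Σr^2·q = -91273, Σr·q = -9371, Σq = -1016.
MᵀM·[a, b, c]ᵀ = Mᵀq becomes [[29634, 3040, 330]; [3040, 330, 40]; [330, 40, 7]]·[a, b, c]ᵀ = [-91273, -9371, -1016]ᵀ.
Inverting the 3×3 Gram matrix, [a, b, c]ᵀ = [-198935/66794, -419599/333970, 81617/33397]ᵀ.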